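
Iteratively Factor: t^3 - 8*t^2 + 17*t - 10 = (t - 5)*(t^2 - 3*t + 2) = (t - 5)*(t - 2)*(t - 1)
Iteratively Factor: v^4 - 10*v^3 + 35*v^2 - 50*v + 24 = (v - 1)*(v^3 - 9*v^2 + 26*v - 24) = (v - 2)*(v - 1)*(v^2 - 7*v + 12) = (v - 3)*(v - 2)*(v - 1)*(v - 4)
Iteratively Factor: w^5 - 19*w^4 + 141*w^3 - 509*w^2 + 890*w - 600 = (w - 5)*(w^4 - 14*w^3 + 71*w^2 - 154*w + 120) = (w - 5)^2*(w^3 - 9*w^2 + 26*w - 24) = (w - 5)^2*(w - 3)*(w^2 - 6*w + 8) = (w - 5)^2*(w - 3)*(w - 2)*(w - 4)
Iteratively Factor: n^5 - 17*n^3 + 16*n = (n)*(n^4 - 17*n^2 + 16) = n*(n - 1)*(n^3 + n^2 - 16*n - 16) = n*(n - 1)*(n + 1)*(n^2 - 16) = n*(n - 1)*(n + 1)*(n + 4)*(n - 4)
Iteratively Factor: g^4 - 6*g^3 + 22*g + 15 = (g - 3)*(g^3 - 3*g^2 - 9*g - 5) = (g - 5)*(g - 3)*(g^2 + 2*g + 1) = (g - 5)*(g - 3)*(g + 1)*(g + 1)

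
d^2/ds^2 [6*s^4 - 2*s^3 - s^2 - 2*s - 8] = 72*s^2 - 12*s - 2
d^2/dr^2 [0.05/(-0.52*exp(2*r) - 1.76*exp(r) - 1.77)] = ((0.104*exp(r) + 0.088)*(0.52*exp(2*r) + 1.76*exp(r) + 1.77) - 0.05*(1.04*exp(r) + 1.76)*(2.08*exp(r) + 3.52)*exp(r))*exp(r)/(0.52*exp(2*r) + 1.76*exp(r) + 1.77)^3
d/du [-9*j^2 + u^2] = 2*u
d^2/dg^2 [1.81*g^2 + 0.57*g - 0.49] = 3.62000000000000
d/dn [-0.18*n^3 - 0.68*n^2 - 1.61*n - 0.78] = -0.54*n^2 - 1.36*n - 1.61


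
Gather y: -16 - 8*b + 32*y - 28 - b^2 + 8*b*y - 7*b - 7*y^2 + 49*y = -b^2 - 15*b - 7*y^2 + y*(8*b + 81) - 44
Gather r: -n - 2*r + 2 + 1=-n - 2*r + 3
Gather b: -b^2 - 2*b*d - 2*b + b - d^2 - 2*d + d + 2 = -b^2 + b*(-2*d - 1) - d^2 - d + 2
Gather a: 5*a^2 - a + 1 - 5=5*a^2 - a - 4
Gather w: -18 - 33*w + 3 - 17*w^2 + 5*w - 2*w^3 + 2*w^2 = -2*w^3 - 15*w^2 - 28*w - 15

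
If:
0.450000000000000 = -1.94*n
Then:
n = -0.23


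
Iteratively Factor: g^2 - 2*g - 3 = (g - 3)*(g + 1)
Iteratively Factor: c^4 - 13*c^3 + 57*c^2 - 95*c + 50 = (c - 5)*(c^3 - 8*c^2 + 17*c - 10) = (c - 5)*(c - 1)*(c^2 - 7*c + 10) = (c - 5)^2*(c - 1)*(c - 2)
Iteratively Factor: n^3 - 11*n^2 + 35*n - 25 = (n - 5)*(n^2 - 6*n + 5) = (n - 5)*(n - 1)*(n - 5)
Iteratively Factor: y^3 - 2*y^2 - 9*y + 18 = (y + 3)*(y^2 - 5*y + 6) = (y - 3)*(y + 3)*(y - 2)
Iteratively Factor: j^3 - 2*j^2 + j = (j - 1)*(j^2 - j) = (j - 1)^2*(j)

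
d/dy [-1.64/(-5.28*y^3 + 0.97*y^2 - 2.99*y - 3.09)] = (-25.9776*y^2 + 3.1816*y - 4.9036)/(5.28*y^3 - 0.97*y^2 + 2.99*y + 3.09)^2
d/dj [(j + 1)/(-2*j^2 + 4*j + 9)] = (-2*j^2 + 4*j + 4*(j - 1)*(j + 1) + 9)/(-2*j^2 + 4*j + 9)^2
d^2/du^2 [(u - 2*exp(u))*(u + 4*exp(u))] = 2*u*exp(u) - 32*exp(2*u) + 4*exp(u) + 2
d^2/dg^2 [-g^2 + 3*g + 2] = -2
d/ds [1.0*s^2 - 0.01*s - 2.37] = 2.0*s - 0.01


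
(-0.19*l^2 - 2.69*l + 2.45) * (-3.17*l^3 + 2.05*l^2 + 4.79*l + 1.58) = 0.6023*l^5 + 8.1378*l^4 - 14.1911*l^3 - 8.1628*l^2 + 7.4853*l + 3.871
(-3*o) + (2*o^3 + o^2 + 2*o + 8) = 2*o^3 + o^2 - o + 8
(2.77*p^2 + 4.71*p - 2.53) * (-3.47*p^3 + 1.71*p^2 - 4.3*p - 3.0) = -9.6119*p^5 - 11.607*p^4 + 4.9222*p^3 - 32.8893*p^2 - 3.251*p + 7.59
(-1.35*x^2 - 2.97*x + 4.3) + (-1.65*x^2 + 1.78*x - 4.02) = -3.0*x^2 - 1.19*x + 0.28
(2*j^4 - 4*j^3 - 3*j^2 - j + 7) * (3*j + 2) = 6*j^5 - 8*j^4 - 17*j^3 - 9*j^2 + 19*j + 14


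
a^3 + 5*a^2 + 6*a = a*(a + 2)*(a + 3)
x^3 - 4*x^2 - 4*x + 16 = (x - 4)*(x - 2)*(x + 2)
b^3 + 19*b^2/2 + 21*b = b*(b + 7/2)*(b + 6)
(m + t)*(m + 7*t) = m^2 + 8*m*t + 7*t^2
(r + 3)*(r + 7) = r^2 + 10*r + 21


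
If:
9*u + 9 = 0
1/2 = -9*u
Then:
No Solution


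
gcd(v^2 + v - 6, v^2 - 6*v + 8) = v - 2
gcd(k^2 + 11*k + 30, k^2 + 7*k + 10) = k + 5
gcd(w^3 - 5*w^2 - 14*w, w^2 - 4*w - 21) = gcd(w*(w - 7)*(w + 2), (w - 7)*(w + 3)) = w - 7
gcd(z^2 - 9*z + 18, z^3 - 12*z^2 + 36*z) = z - 6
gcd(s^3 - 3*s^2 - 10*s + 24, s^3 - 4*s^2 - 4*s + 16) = s^2 - 6*s + 8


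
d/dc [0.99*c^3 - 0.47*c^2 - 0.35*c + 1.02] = 2.97*c^2 - 0.94*c - 0.35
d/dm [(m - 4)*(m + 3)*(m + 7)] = 3*m^2 + 12*m - 19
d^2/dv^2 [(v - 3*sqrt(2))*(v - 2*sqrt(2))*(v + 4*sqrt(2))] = 6*v - 2*sqrt(2)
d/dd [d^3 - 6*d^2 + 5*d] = 3*d^2 - 12*d + 5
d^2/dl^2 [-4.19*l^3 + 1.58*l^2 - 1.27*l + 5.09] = 3.16 - 25.14*l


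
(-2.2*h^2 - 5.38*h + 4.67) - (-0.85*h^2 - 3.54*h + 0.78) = -1.35*h^2 - 1.84*h + 3.89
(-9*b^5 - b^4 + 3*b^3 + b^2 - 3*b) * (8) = -72*b^5 - 8*b^4 + 24*b^3 + 8*b^2 - 24*b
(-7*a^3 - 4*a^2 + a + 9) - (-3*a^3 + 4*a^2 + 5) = -4*a^3 - 8*a^2 + a + 4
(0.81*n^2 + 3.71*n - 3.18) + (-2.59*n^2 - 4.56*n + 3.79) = -1.78*n^2 - 0.85*n + 0.61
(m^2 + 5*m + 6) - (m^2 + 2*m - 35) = 3*m + 41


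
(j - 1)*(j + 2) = j^2 + j - 2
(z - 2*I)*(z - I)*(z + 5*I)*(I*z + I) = I*z^4 - 2*z^3 + I*z^3 - 2*z^2 + 13*I*z^2 + 10*z + 13*I*z + 10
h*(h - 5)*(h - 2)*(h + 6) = h^4 - h^3 - 32*h^2 + 60*h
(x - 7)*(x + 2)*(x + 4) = x^3 - x^2 - 34*x - 56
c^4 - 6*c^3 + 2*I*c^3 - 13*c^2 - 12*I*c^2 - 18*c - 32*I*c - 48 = (c - 8)*(c + 2)*(c - I)*(c + 3*I)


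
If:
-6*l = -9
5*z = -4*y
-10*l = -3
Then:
No Solution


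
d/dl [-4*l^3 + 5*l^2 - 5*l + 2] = -12*l^2 + 10*l - 5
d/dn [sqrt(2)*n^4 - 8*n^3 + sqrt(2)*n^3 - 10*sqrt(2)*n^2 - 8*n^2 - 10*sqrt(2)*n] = 4*sqrt(2)*n^3 - 24*n^2 + 3*sqrt(2)*n^2 - 20*sqrt(2)*n - 16*n - 10*sqrt(2)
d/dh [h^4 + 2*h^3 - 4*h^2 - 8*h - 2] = 4*h^3 + 6*h^2 - 8*h - 8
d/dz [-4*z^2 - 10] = -8*z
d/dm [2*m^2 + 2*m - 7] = 4*m + 2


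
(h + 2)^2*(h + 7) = h^3 + 11*h^2 + 32*h + 28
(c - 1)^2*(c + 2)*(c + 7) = c^4 + 7*c^3 - 3*c^2 - 19*c + 14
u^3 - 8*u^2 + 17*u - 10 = (u - 5)*(u - 2)*(u - 1)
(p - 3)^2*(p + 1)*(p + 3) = p^4 - 2*p^3 - 12*p^2 + 18*p + 27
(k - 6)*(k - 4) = k^2 - 10*k + 24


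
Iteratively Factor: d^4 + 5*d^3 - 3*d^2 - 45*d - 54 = (d + 2)*(d^3 + 3*d^2 - 9*d - 27) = (d - 3)*(d + 2)*(d^2 + 6*d + 9) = (d - 3)*(d + 2)*(d + 3)*(d + 3)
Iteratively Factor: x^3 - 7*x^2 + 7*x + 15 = (x - 5)*(x^2 - 2*x - 3) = (x - 5)*(x - 3)*(x + 1)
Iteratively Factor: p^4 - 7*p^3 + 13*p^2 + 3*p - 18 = (p - 2)*(p^3 - 5*p^2 + 3*p + 9) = (p - 2)*(p + 1)*(p^2 - 6*p + 9) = (p - 3)*(p - 2)*(p + 1)*(p - 3)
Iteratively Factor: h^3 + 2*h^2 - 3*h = (h - 1)*(h^2 + 3*h) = h*(h - 1)*(h + 3)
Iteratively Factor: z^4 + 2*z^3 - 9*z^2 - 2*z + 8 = (z + 1)*(z^3 + z^2 - 10*z + 8) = (z - 1)*(z + 1)*(z^2 + 2*z - 8) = (z - 2)*(z - 1)*(z + 1)*(z + 4)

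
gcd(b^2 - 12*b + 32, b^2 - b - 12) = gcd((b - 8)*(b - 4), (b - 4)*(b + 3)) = b - 4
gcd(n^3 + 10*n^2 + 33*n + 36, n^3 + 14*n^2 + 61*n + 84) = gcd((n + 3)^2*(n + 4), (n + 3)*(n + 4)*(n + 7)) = n^2 + 7*n + 12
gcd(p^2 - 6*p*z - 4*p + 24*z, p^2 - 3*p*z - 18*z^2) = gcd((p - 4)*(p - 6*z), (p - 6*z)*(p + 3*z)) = -p + 6*z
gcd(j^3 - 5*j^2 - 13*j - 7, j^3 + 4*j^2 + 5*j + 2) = j^2 + 2*j + 1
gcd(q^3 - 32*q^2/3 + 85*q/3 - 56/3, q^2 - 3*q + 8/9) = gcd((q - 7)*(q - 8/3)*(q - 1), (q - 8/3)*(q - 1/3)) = q - 8/3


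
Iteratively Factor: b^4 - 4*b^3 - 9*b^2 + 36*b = (b - 3)*(b^3 - b^2 - 12*b) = (b - 4)*(b - 3)*(b^2 + 3*b) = (b - 4)*(b - 3)*(b + 3)*(b)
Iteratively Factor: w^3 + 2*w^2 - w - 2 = (w + 2)*(w^2 - 1) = (w - 1)*(w + 2)*(w + 1)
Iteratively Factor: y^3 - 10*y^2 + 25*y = (y - 5)*(y^2 - 5*y) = (y - 5)^2*(y)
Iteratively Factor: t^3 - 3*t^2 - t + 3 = (t + 1)*(t^2 - 4*t + 3) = (t - 1)*(t + 1)*(t - 3)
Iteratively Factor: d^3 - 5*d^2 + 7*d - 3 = (d - 1)*(d^2 - 4*d + 3) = (d - 3)*(d - 1)*(d - 1)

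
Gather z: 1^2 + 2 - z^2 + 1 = 4 - z^2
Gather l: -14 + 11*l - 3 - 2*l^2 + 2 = -2*l^2 + 11*l - 15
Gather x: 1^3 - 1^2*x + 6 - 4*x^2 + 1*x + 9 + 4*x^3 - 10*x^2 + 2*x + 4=4*x^3 - 14*x^2 + 2*x + 20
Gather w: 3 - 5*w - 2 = 1 - 5*w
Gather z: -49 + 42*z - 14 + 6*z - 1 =48*z - 64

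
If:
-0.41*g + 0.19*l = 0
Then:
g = 0.463414634146341*l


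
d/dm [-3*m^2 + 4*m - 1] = 4 - 6*m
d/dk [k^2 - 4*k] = 2*k - 4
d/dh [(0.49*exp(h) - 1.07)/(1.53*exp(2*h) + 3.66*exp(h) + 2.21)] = (-0.7497*exp(2*h) + 3.2742*exp(h) + 4.9991)*exp(h)/(2.3409*exp(4*h) + 11.1996*exp(3*h) + 20.1582*exp(2*h) + 16.1772*exp(h) + 4.8841)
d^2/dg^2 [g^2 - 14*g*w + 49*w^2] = 2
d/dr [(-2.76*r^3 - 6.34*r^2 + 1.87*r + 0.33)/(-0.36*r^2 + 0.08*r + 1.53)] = (0.9936*r^4 - 0.4416*r^3 - 12.5024*r^2 - 19.1628*r + 2.8347)/(0.1296*r^4 - 0.0576*r^3 - 1.0952*r^2 + 0.2448*r + 2.3409)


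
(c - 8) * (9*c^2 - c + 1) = 9*c^3 - 73*c^2 + 9*c - 8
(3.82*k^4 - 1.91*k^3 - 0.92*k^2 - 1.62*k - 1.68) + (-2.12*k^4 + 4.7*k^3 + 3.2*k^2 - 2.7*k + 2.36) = 1.7*k^4 + 2.79*k^3 + 2.28*k^2 - 4.32*k + 0.68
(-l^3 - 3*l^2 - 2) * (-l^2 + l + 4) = l^5 + 2*l^4 - 7*l^3 - 10*l^2 - 2*l - 8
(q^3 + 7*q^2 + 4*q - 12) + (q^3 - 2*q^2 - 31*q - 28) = 2*q^3 + 5*q^2 - 27*q - 40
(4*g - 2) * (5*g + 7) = 20*g^2 + 18*g - 14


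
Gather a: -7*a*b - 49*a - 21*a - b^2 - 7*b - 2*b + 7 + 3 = a*(-7*b - 70) - b^2 - 9*b + 10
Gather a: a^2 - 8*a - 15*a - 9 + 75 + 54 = a^2 - 23*a + 120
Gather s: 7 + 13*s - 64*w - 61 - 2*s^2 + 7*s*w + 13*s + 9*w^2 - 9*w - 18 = -2*s^2 + s*(7*w + 26) + 9*w^2 - 73*w - 72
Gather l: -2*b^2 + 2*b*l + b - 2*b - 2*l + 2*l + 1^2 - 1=-2*b^2 + 2*b*l - b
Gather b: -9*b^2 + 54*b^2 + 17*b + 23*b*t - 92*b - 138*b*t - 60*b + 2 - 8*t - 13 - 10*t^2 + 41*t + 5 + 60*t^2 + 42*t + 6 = 45*b^2 + b*(-115*t - 135) + 50*t^2 + 75*t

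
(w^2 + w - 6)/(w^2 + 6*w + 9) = (w - 2)/(w + 3)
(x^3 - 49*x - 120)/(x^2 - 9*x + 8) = (x^2 + 8*x + 15)/(x - 1)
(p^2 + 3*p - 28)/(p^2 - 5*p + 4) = (p + 7)/(p - 1)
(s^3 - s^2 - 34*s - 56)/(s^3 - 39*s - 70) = (s + 4)/(s + 5)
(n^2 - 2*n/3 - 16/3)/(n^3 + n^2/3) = (3*n^2 - 2*n - 16)/(n^2*(3*n + 1))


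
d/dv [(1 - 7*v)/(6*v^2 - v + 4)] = (-42*v^2 + 7*v + (7*v - 1)*(12*v - 1) - 28)/(6*v^2 - v + 4)^2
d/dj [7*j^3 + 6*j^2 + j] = 21*j^2 + 12*j + 1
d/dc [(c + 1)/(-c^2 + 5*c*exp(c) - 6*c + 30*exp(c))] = (-c^2 + 5*c*exp(c) - 6*c - (c + 1)*(5*c*exp(c) - 2*c + 35*exp(c) - 6) + 30*exp(c))/(c^2 - 5*c*exp(c) + 6*c - 30*exp(c))^2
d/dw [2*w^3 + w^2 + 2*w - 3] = 6*w^2 + 2*w + 2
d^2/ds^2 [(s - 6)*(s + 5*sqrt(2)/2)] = 2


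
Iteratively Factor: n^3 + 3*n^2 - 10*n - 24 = (n + 4)*(n^2 - n - 6) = (n - 3)*(n + 4)*(n + 2)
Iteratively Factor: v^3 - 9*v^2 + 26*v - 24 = (v - 3)*(v^2 - 6*v + 8) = (v - 3)*(v - 2)*(v - 4)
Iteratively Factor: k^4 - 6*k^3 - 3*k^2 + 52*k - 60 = (k - 2)*(k^3 - 4*k^2 - 11*k + 30) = (k - 2)*(k + 3)*(k^2 - 7*k + 10) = (k - 5)*(k - 2)*(k + 3)*(k - 2)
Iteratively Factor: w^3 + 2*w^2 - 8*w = (w)*(w^2 + 2*w - 8) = w*(w - 2)*(w + 4)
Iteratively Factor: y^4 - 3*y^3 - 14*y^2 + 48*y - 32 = (y - 1)*(y^3 - 2*y^2 - 16*y + 32) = (y - 4)*(y - 1)*(y^2 + 2*y - 8) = (y - 4)*(y - 2)*(y - 1)*(y + 4)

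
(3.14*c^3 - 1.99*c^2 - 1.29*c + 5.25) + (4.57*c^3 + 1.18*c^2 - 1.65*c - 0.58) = 7.71*c^3 - 0.81*c^2 - 2.94*c + 4.67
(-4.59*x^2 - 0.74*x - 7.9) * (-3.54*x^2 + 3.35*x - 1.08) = 16.2486*x^4 - 12.7569*x^3 + 30.4442*x^2 - 25.6658*x + 8.532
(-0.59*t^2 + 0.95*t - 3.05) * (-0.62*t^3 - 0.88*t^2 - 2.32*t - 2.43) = 0.3658*t^5 - 0.0698*t^4 + 2.4238*t^3 + 1.9137*t^2 + 4.7675*t + 7.4115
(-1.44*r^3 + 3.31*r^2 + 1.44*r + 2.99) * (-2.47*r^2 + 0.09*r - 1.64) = 3.5568*r^5 - 8.3053*r^4 - 0.8973*r^3 - 12.6841*r^2 - 2.0925*r - 4.9036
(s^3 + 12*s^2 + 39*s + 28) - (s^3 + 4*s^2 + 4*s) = 8*s^2 + 35*s + 28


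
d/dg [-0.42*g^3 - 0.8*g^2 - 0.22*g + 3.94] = -1.26*g^2 - 1.6*g - 0.22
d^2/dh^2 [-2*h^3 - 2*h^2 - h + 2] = -12*h - 4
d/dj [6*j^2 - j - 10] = 12*j - 1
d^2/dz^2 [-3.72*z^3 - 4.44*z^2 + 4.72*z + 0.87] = -22.32*z - 8.88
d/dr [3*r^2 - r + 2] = 6*r - 1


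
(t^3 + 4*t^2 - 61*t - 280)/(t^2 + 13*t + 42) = (t^2 - 3*t - 40)/(t + 6)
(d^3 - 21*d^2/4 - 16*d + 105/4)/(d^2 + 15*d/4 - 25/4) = (d^2 - 4*d - 21)/(d + 5)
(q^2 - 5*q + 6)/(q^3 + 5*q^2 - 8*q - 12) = (q - 3)/(q^2 + 7*q + 6)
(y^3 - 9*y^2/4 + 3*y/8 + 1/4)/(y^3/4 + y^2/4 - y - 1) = (4*y^2 - y - 1/2)/(y^2 + 3*y + 2)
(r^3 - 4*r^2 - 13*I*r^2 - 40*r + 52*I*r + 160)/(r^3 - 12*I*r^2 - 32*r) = (r^2 - r*(4 + 5*I) + 20*I)/(r*(r - 4*I))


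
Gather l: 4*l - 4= 4*l - 4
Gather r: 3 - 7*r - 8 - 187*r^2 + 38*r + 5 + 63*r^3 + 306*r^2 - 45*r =63*r^3 + 119*r^2 - 14*r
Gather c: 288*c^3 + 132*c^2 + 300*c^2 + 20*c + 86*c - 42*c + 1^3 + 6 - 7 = 288*c^3 + 432*c^2 + 64*c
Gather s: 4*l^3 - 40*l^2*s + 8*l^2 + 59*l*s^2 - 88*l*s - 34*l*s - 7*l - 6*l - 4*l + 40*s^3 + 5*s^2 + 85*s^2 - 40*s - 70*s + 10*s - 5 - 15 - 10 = 4*l^3 + 8*l^2 - 17*l + 40*s^3 + s^2*(59*l + 90) + s*(-40*l^2 - 122*l - 100) - 30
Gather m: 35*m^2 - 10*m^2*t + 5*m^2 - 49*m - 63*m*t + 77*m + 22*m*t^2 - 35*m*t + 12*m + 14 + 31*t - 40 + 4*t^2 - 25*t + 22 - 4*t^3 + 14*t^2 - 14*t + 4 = m^2*(40 - 10*t) + m*(22*t^2 - 98*t + 40) - 4*t^3 + 18*t^2 - 8*t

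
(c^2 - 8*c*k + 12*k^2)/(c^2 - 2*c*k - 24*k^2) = (c - 2*k)/(c + 4*k)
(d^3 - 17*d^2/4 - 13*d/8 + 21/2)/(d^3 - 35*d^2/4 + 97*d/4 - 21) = (d + 3/2)/(d - 3)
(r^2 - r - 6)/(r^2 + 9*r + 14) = (r - 3)/(r + 7)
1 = 1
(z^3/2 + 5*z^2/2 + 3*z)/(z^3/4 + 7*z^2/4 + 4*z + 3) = 2*z/(z + 2)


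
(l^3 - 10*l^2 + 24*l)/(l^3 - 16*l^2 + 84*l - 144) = l/(l - 6)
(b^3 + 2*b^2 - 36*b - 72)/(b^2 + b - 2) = (b^2 - 36)/(b - 1)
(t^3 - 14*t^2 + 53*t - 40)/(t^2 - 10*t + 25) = (t^2 - 9*t + 8)/(t - 5)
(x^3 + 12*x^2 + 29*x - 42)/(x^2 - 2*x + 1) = (x^2 + 13*x + 42)/(x - 1)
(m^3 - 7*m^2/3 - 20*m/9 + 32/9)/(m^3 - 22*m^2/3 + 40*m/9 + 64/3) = (m - 1)/(m - 6)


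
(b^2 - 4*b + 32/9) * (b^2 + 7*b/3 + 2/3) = b^4 - 5*b^3/3 - 46*b^2/9 + 152*b/27 + 64/27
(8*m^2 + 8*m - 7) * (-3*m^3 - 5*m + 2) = -24*m^5 - 24*m^4 - 19*m^3 - 24*m^2 + 51*m - 14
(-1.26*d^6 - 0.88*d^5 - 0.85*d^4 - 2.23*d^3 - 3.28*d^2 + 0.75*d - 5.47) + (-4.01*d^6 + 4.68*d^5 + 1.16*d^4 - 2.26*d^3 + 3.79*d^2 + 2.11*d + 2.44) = -5.27*d^6 + 3.8*d^5 + 0.31*d^4 - 4.49*d^3 + 0.51*d^2 + 2.86*d - 3.03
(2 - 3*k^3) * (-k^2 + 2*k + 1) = 3*k^5 - 6*k^4 - 3*k^3 - 2*k^2 + 4*k + 2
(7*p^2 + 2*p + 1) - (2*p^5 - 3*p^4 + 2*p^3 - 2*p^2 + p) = -2*p^5 + 3*p^4 - 2*p^3 + 9*p^2 + p + 1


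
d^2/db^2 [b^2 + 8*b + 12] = 2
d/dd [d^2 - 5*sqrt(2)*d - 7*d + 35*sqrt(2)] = 2*d - 5*sqrt(2) - 7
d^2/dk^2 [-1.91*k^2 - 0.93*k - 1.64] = -3.82000000000000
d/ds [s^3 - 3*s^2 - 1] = 3*s*(s - 2)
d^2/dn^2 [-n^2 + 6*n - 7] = -2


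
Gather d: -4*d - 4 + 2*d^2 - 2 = 2*d^2 - 4*d - 6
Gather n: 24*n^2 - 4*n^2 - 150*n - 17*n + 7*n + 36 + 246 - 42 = 20*n^2 - 160*n + 240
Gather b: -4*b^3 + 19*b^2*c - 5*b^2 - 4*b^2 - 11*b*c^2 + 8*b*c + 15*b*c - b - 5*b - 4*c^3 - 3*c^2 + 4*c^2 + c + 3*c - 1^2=-4*b^3 + b^2*(19*c - 9) + b*(-11*c^2 + 23*c - 6) - 4*c^3 + c^2 + 4*c - 1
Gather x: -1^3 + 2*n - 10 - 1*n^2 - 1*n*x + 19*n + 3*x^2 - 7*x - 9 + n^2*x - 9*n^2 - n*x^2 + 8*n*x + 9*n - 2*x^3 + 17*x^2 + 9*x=-10*n^2 + 30*n - 2*x^3 + x^2*(20 - n) + x*(n^2 + 7*n + 2) - 20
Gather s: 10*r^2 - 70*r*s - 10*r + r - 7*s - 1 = 10*r^2 - 9*r + s*(-70*r - 7) - 1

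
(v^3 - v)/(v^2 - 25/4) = 4*v*(v^2 - 1)/(4*v^2 - 25)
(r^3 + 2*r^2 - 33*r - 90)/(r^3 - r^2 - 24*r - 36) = (r + 5)/(r + 2)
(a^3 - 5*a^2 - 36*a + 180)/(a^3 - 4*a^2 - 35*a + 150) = (a - 6)/(a - 5)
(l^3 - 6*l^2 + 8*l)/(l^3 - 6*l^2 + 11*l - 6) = l*(l - 4)/(l^2 - 4*l + 3)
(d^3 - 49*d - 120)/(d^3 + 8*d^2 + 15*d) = (d - 8)/d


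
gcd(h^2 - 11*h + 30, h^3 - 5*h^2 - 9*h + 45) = h - 5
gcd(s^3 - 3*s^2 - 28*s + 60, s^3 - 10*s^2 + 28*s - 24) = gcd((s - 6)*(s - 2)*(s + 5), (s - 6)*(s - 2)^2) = s^2 - 8*s + 12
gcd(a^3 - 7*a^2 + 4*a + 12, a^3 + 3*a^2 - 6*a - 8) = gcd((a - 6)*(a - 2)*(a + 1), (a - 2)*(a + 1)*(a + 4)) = a^2 - a - 2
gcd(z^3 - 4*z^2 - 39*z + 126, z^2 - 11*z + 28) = z - 7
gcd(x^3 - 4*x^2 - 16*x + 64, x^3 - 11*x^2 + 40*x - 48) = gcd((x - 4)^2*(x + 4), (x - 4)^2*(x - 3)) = x^2 - 8*x + 16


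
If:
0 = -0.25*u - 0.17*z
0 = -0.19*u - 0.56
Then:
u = -2.95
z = 4.33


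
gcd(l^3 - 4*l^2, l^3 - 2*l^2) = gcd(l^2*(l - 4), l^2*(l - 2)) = l^2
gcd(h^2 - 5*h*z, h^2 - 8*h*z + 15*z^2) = -h + 5*z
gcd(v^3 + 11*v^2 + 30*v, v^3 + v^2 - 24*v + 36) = v + 6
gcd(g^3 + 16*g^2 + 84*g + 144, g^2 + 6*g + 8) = g + 4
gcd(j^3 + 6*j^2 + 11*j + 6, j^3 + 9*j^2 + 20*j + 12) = j^2 + 3*j + 2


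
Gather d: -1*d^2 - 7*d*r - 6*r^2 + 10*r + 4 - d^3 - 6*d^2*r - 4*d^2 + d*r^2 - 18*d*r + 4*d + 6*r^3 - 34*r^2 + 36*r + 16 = -d^3 + d^2*(-6*r - 5) + d*(r^2 - 25*r + 4) + 6*r^3 - 40*r^2 + 46*r + 20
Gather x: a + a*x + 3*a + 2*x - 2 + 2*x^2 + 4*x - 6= 4*a + 2*x^2 + x*(a + 6) - 8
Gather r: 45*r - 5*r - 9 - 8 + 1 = 40*r - 16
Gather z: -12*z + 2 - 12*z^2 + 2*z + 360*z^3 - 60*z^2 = 360*z^3 - 72*z^2 - 10*z + 2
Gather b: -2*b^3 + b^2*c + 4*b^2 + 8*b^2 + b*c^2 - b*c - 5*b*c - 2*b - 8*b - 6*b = -2*b^3 + b^2*(c + 12) + b*(c^2 - 6*c - 16)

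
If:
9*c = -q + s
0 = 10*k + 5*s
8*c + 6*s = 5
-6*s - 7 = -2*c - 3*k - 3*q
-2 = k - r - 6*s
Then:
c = -43/76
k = -181/228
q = 1523/228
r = -1897/228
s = 181/114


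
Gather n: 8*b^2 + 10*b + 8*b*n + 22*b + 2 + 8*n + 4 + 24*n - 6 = 8*b^2 + 32*b + n*(8*b + 32)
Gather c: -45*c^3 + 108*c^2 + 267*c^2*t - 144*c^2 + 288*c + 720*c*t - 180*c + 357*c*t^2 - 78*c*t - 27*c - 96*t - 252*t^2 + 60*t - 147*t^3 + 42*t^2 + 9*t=-45*c^3 + c^2*(267*t - 36) + c*(357*t^2 + 642*t + 81) - 147*t^3 - 210*t^2 - 27*t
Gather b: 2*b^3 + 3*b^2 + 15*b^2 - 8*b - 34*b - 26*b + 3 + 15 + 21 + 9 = 2*b^3 + 18*b^2 - 68*b + 48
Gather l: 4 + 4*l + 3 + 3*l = 7*l + 7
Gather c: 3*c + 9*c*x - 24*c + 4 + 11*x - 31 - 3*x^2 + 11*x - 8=c*(9*x - 21) - 3*x^2 + 22*x - 35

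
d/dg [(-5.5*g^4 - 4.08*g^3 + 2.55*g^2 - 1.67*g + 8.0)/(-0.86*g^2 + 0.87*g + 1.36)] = (9.46*g^5 - 10.8462*g^4 - 37.0192*g^3 - 15.8641*g^2 + 20.696*g - 9.2312)/(0.7396*g^4 - 1.4964*g^3 - 1.5823*g^2 + 2.3664*g + 1.8496)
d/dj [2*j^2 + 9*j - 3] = 4*j + 9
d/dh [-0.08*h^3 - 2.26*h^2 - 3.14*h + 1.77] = -0.24*h^2 - 4.52*h - 3.14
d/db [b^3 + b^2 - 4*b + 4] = 3*b^2 + 2*b - 4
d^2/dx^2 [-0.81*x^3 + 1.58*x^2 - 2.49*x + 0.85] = 3.16 - 4.86*x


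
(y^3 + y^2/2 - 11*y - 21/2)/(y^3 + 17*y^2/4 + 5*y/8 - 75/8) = 4*(2*y^2 - 5*y - 7)/(8*y^2 + 10*y - 25)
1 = 1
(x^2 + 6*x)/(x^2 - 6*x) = (x + 6)/(x - 6)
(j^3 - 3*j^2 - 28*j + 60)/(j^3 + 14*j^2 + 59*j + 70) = (j^2 - 8*j + 12)/(j^2 + 9*j + 14)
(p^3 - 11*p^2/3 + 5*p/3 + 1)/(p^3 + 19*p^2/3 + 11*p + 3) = (p^2 - 4*p + 3)/(p^2 + 6*p + 9)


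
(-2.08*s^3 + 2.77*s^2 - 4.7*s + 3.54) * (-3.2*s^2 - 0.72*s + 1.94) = 6.656*s^5 - 7.3664*s^4 + 9.0104*s^3 - 2.5702*s^2 - 11.6668*s + 6.8676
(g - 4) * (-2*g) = -2*g^2 + 8*g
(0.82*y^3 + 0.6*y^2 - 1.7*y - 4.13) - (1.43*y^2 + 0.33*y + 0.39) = 0.82*y^3 - 0.83*y^2 - 2.03*y - 4.52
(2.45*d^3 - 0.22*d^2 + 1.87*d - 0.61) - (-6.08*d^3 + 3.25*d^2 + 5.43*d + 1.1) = 8.53*d^3 - 3.47*d^2 - 3.56*d - 1.71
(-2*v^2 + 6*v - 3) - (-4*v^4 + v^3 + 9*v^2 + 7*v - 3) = 4*v^4 - v^3 - 11*v^2 - v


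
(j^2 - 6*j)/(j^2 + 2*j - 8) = j*(j - 6)/(j^2 + 2*j - 8)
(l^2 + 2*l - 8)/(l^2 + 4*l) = (l - 2)/l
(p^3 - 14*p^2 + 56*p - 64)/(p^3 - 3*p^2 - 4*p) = (p^2 - 10*p + 16)/(p*(p + 1))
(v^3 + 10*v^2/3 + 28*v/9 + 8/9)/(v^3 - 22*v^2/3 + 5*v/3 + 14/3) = (3*v^2 + 8*v + 4)/(3*(v^2 - 8*v + 7))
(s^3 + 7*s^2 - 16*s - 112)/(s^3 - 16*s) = (s + 7)/s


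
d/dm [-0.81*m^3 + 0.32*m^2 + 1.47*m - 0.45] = -2.43*m^2 + 0.64*m + 1.47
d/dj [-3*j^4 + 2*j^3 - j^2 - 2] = 2*j*(-6*j^2 + 3*j - 1)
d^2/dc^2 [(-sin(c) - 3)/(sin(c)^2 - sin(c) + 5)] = (sin(c)^5 + 13*sin(c)^4 - 41*sin(c)^3 - 70*sin(c)^2 + 88*sin(c) + 14)/(sin(c)^2 - sin(c) + 5)^3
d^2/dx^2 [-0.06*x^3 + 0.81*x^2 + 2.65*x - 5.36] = 1.62 - 0.36*x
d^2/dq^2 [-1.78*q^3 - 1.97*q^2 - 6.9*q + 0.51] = -10.68*q - 3.94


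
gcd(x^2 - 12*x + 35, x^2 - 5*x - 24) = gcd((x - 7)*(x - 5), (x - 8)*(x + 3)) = 1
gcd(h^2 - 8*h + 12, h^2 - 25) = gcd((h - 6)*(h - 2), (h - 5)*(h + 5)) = 1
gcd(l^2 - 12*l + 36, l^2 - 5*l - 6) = l - 6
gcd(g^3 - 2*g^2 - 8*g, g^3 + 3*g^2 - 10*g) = g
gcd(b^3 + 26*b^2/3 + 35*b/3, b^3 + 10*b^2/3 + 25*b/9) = b^2 + 5*b/3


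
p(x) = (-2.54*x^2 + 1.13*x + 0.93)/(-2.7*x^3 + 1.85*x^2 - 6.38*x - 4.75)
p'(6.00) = -0.02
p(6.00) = 0.15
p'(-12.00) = -0.01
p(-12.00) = -0.08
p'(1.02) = 0.29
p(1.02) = 0.05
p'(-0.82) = -0.80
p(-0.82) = -0.53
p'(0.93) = 0.30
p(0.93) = 0.02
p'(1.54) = 0.17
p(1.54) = 0.17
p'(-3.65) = -0.04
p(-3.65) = -0.21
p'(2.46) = 0.01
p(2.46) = 0.24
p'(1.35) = 0.22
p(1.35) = 0.13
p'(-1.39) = -0.13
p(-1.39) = -0.37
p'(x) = (1.13 - 5.08*x)/(-2.7*x^3 + 1.85*x^2 - 6.38*x - 4.75) + (-2.54*x^2 + 1.13*x + 0.93)*(8.1*x^2 - 3.7*x + 6.38)/(-2.7*x^3 + 1.85*x^2 - 6.38*x - 4.75)^2 = (-6.858*x^4 + 6.102*x^3 + 21.6477*x^2 + 20.689*x + 0.5659)/(7.29*x^6 - 9.99*x^5 + 37.8745*x^4 + 2.044*x^3 + 23.1294*x^2 + 60.61*x + 22.5625)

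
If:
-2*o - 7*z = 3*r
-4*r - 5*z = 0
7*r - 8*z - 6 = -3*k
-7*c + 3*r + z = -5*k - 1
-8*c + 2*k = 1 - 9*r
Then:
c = 917/2423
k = 357/2423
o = 2613/4846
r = 1005/2423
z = -804/2423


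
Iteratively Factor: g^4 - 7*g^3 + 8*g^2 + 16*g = (g + 1)*(g^3 - 8*g^2 + 16*g) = g*(g + 1)*(g^2 - 8*g + 16) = g*(g - 4)*(g + 1)*(g - 4)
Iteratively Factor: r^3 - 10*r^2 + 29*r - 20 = (r - 1)*(r^2 - 9*r + 20) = (r - 5)*(r - 1)*(r - 4)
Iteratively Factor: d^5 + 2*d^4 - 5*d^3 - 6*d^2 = (d)*(d^4 + 2*d^3 - 5*d^2 - 6*d) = d^2*(d^3 + 2*d^2 - 5*d - 6) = d^2*(d + 1)*(d^2 + d - 6) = d^2*(d + 1)*(d + 3)*(d - 2)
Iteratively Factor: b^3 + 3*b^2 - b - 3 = (b + 1)*(b^2 + 2*b - 3) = (b + 1)*(b + 3)*(b - 1)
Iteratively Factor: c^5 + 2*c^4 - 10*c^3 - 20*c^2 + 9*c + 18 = (c + 1)*(c^4 + c^3 - 11*c^2 - 9*c + 18) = (c + 1)*(c + 2)*(c^3 - c^2 - 9*c + 9) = (c - 3)*(c + 1)*(c + 2)*(c^2 + 2*c - 3) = (c - 3)*(c - 1)*(c + 1)*(c + 2)*(c + 3)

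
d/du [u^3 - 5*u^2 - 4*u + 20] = 3*u^2 - 10*u - 4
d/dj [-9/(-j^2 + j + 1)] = 9*(1 - 2*j)/(-j^2 + j + 1)^2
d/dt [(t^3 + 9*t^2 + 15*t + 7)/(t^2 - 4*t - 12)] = (t^4 - 8*t^3 - 87*t^2 - 230*t - 152)/(t^4 - 8*t^3 - 8*t^2 + 96*t + 144)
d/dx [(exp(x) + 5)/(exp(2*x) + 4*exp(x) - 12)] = (-2*(exp(x) + 2)*(exp(x) + 5) + exp(2*x) + 4*exp(x) - 12)*exp(x)/(exp(2*x) + 4*exp(x) - 12)^2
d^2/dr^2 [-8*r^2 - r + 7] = -16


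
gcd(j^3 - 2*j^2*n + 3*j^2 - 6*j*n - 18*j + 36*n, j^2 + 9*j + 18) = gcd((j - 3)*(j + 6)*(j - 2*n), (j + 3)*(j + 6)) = j + 6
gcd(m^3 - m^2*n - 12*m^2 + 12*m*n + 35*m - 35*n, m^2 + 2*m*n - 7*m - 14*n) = m - 7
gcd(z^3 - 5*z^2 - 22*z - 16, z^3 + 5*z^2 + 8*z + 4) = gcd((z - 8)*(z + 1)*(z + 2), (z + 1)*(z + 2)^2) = z^2 + 3*z + 2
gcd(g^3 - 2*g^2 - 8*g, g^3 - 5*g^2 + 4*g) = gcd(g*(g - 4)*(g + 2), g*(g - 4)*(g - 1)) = g^2 - 4*g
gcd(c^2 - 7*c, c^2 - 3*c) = c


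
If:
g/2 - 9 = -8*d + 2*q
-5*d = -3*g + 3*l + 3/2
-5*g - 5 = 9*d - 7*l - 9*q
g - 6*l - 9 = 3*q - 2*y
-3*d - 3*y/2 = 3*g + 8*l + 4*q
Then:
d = 65463/21088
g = 869/2636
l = -112697/21088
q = 84347/10544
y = 3185/10544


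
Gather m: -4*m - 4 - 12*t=-4*m - 12*t - 4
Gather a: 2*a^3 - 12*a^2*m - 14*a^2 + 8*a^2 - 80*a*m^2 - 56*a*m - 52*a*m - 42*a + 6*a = 2*a^3 + a^2*(-12*m - 6) + a*(-80*m^2 - 108*m - 36)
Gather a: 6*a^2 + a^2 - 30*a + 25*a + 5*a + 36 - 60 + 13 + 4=7*a^2 - 7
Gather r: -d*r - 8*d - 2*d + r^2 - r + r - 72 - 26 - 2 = -d*r - 10*d + r^2 - 100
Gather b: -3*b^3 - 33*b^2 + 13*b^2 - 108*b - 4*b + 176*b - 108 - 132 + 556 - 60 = -3*b^3 - 20*b^2 + 64*b + 256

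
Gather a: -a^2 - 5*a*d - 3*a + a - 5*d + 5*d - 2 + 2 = -a^2 + a*(-5*d - 2)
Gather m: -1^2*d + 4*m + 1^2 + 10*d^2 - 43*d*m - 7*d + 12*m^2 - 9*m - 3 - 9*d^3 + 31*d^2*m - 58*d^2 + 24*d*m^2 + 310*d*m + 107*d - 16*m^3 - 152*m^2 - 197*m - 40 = -9*d^3 - 48*d^2 + 99*d - 16*m^3 + m^2*(24*d - 140) + m*(31*d^2 + 267*d - 202) - 42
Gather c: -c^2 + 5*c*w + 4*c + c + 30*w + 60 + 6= -c^2 + c*(5*w + 5) + 30*w + 66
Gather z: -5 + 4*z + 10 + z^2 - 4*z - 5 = z^2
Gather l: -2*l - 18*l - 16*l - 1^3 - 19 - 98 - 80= -36*l - 198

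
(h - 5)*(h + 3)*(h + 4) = h^3 + 2*h^2 - 23*h - 60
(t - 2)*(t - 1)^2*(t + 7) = t^4 + 3*t^3 - 23*t^2 + 33*t - 14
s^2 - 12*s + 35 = (s - 7)*(s - 5)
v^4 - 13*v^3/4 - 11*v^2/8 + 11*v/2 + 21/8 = (v - 3)*(v - 7/4)*(v + 1/2)*(v + 1)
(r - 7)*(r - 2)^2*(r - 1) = r^4 - 12*r^3 + 43*r^2 - 60*r + 28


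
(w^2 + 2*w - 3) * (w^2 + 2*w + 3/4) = w^4 + 4*w^3 + 7*w^2/4 - 9*w/2 - 9/4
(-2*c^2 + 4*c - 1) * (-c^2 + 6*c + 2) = 2*c^4 - 16*c^3 + 21*c^2 + 2*c - 2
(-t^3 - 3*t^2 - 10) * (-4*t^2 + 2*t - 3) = 4*t^5 + 10*t^4 - 3*t^3 + 49*t^2 - 20*t + 30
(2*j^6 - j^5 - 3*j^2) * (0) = 0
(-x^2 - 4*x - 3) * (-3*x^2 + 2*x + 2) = 3*x^4 + 10*x^3 - x^2 - 14*x - 6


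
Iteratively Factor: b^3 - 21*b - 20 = (b + 1)*(b^2 - b - 20) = (b - 5)*(b + 1)*(b + 4)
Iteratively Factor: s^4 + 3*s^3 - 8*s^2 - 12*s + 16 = (s - 1)*(s^3 + 4*s^2 - 4*s - 16) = (s - 2)*(s - 1)*(s^2 + 6*s + 8) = (s - 2)*(s - 1)*(s + 2)*(s + 4)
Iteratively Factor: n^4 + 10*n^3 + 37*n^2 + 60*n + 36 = (n + 3)*(n^3 + 7*n^2 + 16*n + 12) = (n + 3)^2*(n^2 + 4*n + 4) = (n + 2)*(n + 3)^2*(n + 2)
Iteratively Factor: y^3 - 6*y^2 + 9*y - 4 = (y - 1)*(y^2 - 5*y + 4) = (y - 4)*(y - 1)*(y - 1)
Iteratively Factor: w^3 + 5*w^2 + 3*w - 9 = (w - 1)*(w^2 + 6*w + 9) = (w - 1)*(w + 3)*(w + 3)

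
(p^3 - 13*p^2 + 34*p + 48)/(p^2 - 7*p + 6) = (p^2 - 7*p - 8)/(p - 1)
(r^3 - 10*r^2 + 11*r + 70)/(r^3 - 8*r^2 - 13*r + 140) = (r + 2)/(r + 4)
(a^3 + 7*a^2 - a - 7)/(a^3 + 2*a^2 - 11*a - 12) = (a^2 + 6*a - 7)/(a^2 + a - 12)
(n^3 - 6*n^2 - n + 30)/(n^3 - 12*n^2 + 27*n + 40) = (n^2 - n - 6)/(n^2 - 7*n - 8)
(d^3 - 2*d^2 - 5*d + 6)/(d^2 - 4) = (d^2 - 4*d + 3)/(d - 2)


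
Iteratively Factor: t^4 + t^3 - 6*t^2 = (t + 3)*(t^3 - 2*t^2) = t*(t + 3)*(t^2 - 2*t) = t*(t - 2)*(t + 3)*(t)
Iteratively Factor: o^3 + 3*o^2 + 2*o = (o + 2)*(o^2 + o) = (o + 1)*(o + 2)*(o)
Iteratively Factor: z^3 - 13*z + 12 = (z - 3)*(z^2 + 3*z - 4) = (z - 3)*(z + 4)*(z - 1)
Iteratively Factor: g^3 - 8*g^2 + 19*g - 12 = (g - 3)*(g^2 - 5*g + 4) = (g - 3)*(g - 1)*(g - 4)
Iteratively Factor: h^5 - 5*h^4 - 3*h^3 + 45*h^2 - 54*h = (h - 3)*(h^4 - 2*h^3 - 9*h^2 + 18*h) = (h - 3)^2*(h^3 + h^2 - 6*h) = (h - 3)^2*(h + 3)*(h^2 - 2*h) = h*(h - 3)^2*(h + 3)*(h - 2)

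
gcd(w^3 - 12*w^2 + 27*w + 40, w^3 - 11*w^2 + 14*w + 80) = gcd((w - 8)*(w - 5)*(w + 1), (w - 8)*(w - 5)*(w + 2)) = w^2 - 13*w + 40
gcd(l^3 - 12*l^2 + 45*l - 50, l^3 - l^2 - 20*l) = l - 5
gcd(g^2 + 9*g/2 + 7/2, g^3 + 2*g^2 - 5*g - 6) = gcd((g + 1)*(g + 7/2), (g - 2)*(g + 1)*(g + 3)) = g + 1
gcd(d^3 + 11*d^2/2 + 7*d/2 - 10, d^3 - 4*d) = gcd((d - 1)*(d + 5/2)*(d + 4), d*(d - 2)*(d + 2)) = 1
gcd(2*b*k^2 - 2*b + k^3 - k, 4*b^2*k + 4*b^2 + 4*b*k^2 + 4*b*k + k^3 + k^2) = 2*b*k + 2*b + k^2 + k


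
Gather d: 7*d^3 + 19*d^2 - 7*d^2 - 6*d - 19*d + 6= 7*d^3 + 12*d^2 - 25*d + 6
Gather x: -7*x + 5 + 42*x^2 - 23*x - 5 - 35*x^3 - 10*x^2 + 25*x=-35*x^3 + 32*x^2 - 5*x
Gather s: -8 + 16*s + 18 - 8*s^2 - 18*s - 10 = -8*s^2 - 2*s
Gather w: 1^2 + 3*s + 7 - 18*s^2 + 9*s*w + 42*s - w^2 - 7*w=-18*s^2 + 45*s - w^2 + w*(9*s - 7) + 8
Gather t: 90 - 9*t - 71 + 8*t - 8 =11 - t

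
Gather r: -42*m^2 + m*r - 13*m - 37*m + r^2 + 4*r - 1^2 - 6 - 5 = -42*m^2 - 50*m + r^2 + r*(m + 4) - 12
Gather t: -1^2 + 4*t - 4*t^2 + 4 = -4*t^2 + 4*t + 3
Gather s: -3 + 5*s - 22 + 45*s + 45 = 50*s + 20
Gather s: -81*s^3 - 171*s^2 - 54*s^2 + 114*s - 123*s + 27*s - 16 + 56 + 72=-81*s^3 - 225*s^2 + 18*s + 112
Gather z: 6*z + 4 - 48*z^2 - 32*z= -48*z^2 - 26*z + 4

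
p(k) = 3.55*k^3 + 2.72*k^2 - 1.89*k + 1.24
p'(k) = 10.65*k^2 + 5.44*k - 1.89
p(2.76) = 91.38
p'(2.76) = 94.25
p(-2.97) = -62.16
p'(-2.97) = 75.90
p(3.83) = 233.35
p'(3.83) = 175.17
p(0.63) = 2.02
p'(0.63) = 5.76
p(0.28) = 1.00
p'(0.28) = 0.47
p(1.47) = 15.62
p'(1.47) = 29.12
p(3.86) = 238.64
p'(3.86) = 177.79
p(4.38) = 343.44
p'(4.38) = 226.25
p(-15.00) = -11339.66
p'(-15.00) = 2312.76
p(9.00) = 2792.50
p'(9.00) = 909.72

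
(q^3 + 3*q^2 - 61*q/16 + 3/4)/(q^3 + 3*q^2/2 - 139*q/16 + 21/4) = (4*q - 1)/(4*q - 7)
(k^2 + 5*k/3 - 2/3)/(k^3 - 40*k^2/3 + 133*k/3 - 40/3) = (k + 2)/(k^2 - 13*k + 40)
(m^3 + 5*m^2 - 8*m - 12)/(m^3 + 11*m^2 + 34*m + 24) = (m - 2)/(m + 4)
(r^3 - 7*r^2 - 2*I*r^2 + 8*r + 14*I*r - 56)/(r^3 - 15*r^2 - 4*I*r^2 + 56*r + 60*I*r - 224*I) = (r + 2*I)/(r - 8)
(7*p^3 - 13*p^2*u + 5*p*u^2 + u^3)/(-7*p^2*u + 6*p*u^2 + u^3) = (-p + u)/u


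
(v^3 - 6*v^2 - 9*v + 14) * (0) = 0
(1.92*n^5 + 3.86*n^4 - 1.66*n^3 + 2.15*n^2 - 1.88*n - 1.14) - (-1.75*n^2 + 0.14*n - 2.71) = 1.92*n^5 + 3.86*n^4 - 1.66*n^3 + 3.9*n^2 - 2.02*n + 1.57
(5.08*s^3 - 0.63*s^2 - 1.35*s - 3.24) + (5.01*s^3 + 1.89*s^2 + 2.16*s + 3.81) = 10.09*s^3 + 1.26*s^2 + 0.81*s + 0.57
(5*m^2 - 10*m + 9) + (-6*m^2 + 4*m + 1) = -m^2 - 6*m + 10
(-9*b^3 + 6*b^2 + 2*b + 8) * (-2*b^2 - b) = 18*b^5 - 3*b^4 - 10*b^3 - 18*b^2 - 8*b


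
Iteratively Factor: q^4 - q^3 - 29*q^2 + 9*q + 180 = (q + 4)*(q^3 - 5*q^2 - 9*q + 45) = (q + 3)*(q + 4)*(q^2 - 8*q + 15) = (q - 3)*(q + 3)*(q + 4)*(q - 5)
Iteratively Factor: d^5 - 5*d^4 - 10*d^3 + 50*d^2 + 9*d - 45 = (d - 3)*(d^4 - 2*d^3 - 16*d^2 + 2*d + 15) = (d - 5)*(d - 3)*(d^3 + 3*d^2 - d - 3) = (d - 5)*(d - 3)*(d + 3)*(d^2 - 1) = (d - 5)*(d - 3)*(d - 1)*(d + 3)*(d + 1)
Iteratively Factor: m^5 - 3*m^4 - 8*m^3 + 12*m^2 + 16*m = (m + 2)*(m^4 - 5*m^3 + 2*m^2 + 8*m) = (m - 4)*(m + 2)*(m^3 - m^2 - 2*m) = m*(m - 4)*(m + 2)*(m^2 - m - 2) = m*(m - 4)*(m + 1)*(m + 2)*(m - 2)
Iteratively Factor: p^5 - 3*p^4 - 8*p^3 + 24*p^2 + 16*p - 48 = (p + 2)*(p^4 - 5*p^3 + 2*p^2 + 20*p - 24) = (p - 2)*(p + 2)*(p^3 - 3*p^2 - 4*p + 12) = (p - 2)^2*(p + 2)*(p^2 - p - 6) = (p - 2)^2*(p + 2)^2*(p - 3)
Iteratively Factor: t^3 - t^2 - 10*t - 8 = (t + 2)*(t^2 - 3*t - 4) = (t + 1)*(t + 2)*(t - 4)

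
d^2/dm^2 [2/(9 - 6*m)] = -16/(3*(2*m - 3)^3)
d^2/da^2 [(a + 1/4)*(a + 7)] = 2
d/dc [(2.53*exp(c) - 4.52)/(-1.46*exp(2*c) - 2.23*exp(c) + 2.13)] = (3.6938*exp(2*c) - 13.1984*exp(c) - 4.6907)*exp(c)/(2.1316*exp(4*c) + 6.5116*exp(3*c) - 1.2467*exp(2*c) - 9.4998*exp(c) + 4.5369)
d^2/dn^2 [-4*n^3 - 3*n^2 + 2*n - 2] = -24*n - 6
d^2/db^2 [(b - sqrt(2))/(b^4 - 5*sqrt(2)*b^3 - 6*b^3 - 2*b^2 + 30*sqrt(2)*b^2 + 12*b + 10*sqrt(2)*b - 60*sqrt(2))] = 2*((b - sqrt(2))*(4*b^3 - 15*sqrt(2)*b^2 - 18*b^2 - 4*b + 60*sqrt(2)*b + 12 + 10*sqrt(2))^2 + (-4*b^3 + 18*b^2 + 15*sqrt(2)*b^2 - 60*sqrt(2)*b + 4*b + (b - sqrt(2))*(-6*b^2 + 18*b + 15*sqrt(2)*b - 30*sqrt(2) + 2) - 10*sqrt(2) - 12)*(b^4 - 5*sqrt(2)*b^3 - 6*b^3 - 2*b^2 + 30*sqrt(2)*b^2 + 12*b + 10*sqrt(2)*b - 60*sqrt(2)))/(b^4 - 5*sqrt(2)*b^3 - 6*b^3 - 2*b^2 + 30*sqrt(2)*b^2 + 12*b + 10*sqrt(2)*b - 60*sqrt(2))^3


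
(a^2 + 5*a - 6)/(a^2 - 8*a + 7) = (a + 6)/(a - 7)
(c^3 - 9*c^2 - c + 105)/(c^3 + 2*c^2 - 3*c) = (c^2 - 12*c + 35)/(c*(c - 1))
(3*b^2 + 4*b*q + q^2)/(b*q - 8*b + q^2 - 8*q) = (3*b + q)/(q - 8)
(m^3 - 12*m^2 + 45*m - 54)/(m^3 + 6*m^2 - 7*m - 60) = (m^2 - 9*m + 18)/(m^2 + 9*m + 20)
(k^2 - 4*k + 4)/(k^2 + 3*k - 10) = (k - 2)/(k + 5)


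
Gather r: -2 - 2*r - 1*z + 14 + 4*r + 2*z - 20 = 2*r + z - 8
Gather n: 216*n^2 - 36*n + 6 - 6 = 216*n^2 - 36*n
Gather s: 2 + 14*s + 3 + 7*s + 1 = 21*s + 6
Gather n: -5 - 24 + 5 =-24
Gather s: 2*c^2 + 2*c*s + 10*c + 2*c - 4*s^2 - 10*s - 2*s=2*c^2 + 12*c - 4*s^2 + s*(2*c - 12)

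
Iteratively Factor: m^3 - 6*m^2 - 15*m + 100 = (m + 4)*(m^2 - 10*m + 25) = (m - 5)*(m + 4)*(m - 5)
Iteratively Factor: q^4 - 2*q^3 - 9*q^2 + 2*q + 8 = (q + 1)*(q^3 - 3*q^2 - 6*q + 8) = (q - 4)*(q + 1)*(q^2 + q - 2) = (q - 4)*(q + 1)*(q + 2)*(q - 1)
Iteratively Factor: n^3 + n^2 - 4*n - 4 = (n + 1)*(n^2 - 4) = (n - 2)*(n + 1)*(n + 2)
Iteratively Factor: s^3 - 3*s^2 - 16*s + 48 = (s - 4)*(s^2 + s - 12) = (s - 4)*(s - 3)*(s + 4)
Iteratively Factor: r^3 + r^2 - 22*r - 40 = (r + 2)*(r^2 - r - 20) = (r + 2)*(r + 4)*(r - 5)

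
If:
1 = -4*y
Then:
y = -1/4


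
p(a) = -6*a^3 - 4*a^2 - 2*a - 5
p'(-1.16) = -16.94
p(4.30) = -564.60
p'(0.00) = -2.00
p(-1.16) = 1.30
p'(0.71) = -16.75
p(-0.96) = -1.46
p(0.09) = -5.22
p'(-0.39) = -1.62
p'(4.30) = -369.22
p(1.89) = -63.58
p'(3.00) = -188.00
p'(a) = -18*a^2 - 8*a - 2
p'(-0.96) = -10.91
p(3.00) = -209.00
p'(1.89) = -81.42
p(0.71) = -10.58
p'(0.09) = -2.87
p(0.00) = -5.00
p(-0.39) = -4.47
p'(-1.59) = -34.79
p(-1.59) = 12.19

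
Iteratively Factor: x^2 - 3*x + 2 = (x - 1)*(x - 2)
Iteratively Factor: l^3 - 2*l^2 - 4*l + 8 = (l - 2)*(l^2 - 4) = (l - 2)^2*(l + 2)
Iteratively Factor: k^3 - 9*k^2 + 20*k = (k - 4)*(k^2 - 5*k) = k*(k - 4)*(k - 5)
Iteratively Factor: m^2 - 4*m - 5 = (m + 1)*(m - 5)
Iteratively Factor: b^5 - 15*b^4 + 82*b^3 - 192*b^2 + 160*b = (b - 5)*(b^4 - 10*b^3 + 32*b^2 - 32*b) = (b - 5)*(b - 4)*(b^3 - 6*b^2 + 8*b) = (b - 5)*(b - 4)*(b - 2)*(b^2 - 4*b) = (b - 5)*(b - 4)^2*(b - 2)*(b)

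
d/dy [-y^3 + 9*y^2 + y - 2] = -3*y^2 + 18*y + 1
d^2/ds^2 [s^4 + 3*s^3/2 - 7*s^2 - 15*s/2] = 12*s^2 + 9*s - 14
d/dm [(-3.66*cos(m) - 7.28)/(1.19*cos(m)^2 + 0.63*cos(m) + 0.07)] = (4.3554*sin(m)^2 - 17.3264*cos(m) - 8.6856)*sin(m)/(1.19*cos(m)^2 + 0.63*cos(m) + 0.07)^2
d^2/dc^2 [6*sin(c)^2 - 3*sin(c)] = 3*sin(c) + 12*cos(2*c)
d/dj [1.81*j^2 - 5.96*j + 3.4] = 3.62*j - 5.96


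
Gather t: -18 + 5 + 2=-11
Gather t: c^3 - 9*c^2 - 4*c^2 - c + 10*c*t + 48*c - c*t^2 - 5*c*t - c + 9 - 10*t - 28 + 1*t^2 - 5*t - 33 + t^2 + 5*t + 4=c^3 - 13*c^2 + 46*c + t^2*(2 - c) + t*(5*c - 10) - 48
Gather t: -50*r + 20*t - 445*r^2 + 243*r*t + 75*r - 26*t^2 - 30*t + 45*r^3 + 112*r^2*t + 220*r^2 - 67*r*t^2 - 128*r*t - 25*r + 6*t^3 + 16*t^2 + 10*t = 45*r^3 - 225*r^2 + 6*t^3 + t^2*(-67*r - 10) + t*(112*r^2 + 115*r)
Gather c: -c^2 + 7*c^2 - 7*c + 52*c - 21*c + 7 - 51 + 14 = 6*c^2 + 24*c - 30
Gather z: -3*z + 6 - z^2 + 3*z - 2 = 4 - z^2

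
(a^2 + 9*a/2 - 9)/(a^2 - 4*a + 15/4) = 2*(a + 6)/(2*a - 5)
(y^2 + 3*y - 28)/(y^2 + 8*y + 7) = (y - 4)/(y + 1)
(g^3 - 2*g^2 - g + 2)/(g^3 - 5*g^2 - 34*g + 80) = (g^2 - 1)/(g^2 - 3*g - 40)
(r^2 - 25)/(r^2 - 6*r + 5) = (r + 5)/(r - 1)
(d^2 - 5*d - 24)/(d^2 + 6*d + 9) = (d - 8)/(d + 3)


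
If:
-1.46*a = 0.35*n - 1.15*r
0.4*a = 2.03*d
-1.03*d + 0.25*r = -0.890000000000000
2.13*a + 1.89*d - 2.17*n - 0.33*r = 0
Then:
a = -4.83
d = -0.95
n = -4.43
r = -7.48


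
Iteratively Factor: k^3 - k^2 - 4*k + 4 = (k + 2)*(k^2 - 3*k + 2) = (k - 1)*(k + 2)*(k - 2)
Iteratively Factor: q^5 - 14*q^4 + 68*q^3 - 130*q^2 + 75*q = (q - 3)*(q^4 - 11*q^3 + 35*q^2 - 25*q) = (q - 5)*(q - 3)*(q^3 - 6*q^2 + 5*q) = (q - 5)*(q - 3)*(q - 1)*(q^2 - 5*q) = (q - 5)^2*(q - 3)*(q - 1)*(q)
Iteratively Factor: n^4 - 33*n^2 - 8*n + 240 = (n + 4)*(n^3 - 4*n^2 - 17*n + 60) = (n - 5)*(n + 4)*(n^2 + n - 12) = (n - 5)*(n - 3)*(n + 4)*(n + 4)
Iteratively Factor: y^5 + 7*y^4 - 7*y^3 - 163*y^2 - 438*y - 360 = (y + 3)*(y^4 + 4*y^3 - 19*y^2 - 106*y - 120) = (y + 3)*(y + 4)*(y^3 - 19*y - 30) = (y + 2)*(y + 3)*(y + 4)*(y^2 - 2*y - 15) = (y + 2)*(y + 3)^2*(y + 4)*(y - 5)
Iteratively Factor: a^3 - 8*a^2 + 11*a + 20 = (a + 1)*(a^2 - 9*a + 20) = (a - 5)*(a + 1)*(a - 4)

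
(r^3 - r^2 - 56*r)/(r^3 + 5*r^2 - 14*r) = (r - 8)/(r - 2)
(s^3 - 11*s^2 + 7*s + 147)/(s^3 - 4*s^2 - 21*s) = (s - 7)/s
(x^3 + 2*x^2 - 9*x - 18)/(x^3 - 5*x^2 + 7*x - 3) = (x^2 + 5*x + 6)/(x^2 - 2*x + 1)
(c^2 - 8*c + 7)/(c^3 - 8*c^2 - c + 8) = (c - 7)/(c^2 - 7*c - 8)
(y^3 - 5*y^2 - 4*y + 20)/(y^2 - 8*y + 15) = (y^2 - 4)/(y - 3)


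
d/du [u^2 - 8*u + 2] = 2*u - 8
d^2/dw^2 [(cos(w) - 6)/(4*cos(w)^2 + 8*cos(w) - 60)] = (-9*(1 - cos(2*w))^2*cos(w)/4 + 13*(1 - cos(2*w))^2/2 - 131*cos(w)/2 + 185*cos(2*w) - 15*cos(3*w) + cos(5*w)/2 - 9)/(4*(cos(w) - 3)^3*(cos(w) + 5)^3)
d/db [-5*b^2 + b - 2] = 1 - 10*b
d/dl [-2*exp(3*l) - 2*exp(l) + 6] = (-6*exp(2*l) - 2)*exp(l)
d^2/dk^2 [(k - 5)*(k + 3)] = 2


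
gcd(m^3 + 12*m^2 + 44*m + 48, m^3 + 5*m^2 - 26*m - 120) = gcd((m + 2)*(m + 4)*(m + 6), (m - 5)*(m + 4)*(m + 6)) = m^2 + 10*m + 24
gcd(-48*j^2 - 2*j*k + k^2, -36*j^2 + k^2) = 6*j + k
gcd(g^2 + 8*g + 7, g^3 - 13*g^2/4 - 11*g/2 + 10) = 1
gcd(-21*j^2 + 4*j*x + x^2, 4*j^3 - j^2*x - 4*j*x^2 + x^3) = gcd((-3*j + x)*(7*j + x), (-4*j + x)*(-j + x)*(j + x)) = 1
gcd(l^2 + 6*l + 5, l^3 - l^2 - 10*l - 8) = l + 1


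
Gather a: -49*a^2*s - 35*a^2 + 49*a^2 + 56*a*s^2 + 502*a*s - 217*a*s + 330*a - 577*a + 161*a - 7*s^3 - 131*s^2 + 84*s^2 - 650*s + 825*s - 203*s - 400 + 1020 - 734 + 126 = a^2*(14 - 49*s) + a*(56*s^2 + 285*s - 86) - 7*s^3 - 47*s^2 - 28*s + 12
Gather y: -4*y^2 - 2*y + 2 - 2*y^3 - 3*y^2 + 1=-2*y^3 - 7*y^2 - 2*y + 3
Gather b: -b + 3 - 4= -b - 1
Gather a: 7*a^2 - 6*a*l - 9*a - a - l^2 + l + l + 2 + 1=7*a^2 + a*(-6*l - 10) - l^2 + 2*l + 3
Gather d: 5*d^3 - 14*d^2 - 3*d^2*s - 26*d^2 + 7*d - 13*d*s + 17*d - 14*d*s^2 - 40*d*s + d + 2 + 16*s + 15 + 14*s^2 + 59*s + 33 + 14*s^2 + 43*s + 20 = 5*d^3 + d^2*(-3*s - 40) + d*(-14*s^2 - 53*s + 25) + 28*s^2 + 118*s + 70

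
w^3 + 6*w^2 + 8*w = w*(w + 2)*(w + 4)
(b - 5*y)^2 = b^2 - 10*b*y + 25*y^2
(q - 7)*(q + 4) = q^2 - 3*q - 28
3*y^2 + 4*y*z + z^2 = (y + z)*(3*y + z)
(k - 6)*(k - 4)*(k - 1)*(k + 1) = k^4 - 10*k^3 + 23*k^2 + 10*k - 24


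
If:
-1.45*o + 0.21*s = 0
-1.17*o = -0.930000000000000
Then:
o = 0.79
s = 5.49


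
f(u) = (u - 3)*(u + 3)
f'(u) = 2*u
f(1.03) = -7.94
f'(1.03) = 2.06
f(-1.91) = -5.35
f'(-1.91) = -3.82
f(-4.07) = 7.56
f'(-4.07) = -8.14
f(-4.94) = 15.40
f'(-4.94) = -9.88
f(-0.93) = -8.14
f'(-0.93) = -1.86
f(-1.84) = -5.61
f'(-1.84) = -3.68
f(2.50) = -2.75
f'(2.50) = 5.00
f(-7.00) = 40.00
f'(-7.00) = -14.00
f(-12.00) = 135.00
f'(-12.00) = -24.00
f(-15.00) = 216.00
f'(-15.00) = -30.00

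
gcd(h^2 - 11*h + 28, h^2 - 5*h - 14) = h - 7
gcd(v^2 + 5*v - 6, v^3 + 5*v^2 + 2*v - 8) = v - 1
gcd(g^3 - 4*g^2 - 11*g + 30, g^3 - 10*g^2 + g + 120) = g^2 - 2*g - 15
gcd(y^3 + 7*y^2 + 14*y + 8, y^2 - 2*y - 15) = 1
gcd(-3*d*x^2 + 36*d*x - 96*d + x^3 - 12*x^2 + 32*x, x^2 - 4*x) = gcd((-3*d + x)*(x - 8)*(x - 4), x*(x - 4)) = x - 4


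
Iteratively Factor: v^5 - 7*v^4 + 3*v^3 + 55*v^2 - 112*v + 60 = (v + 3)*(v^4 - 10*v^3 + 33*v^2 - 44*v + 20) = (v - 1)*(v + 3)*(v^3 - 9*v^2 + 24*v - 20) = (v - 2)*(v - 1)*(v + 3)*(v^2 - 7*v + 10) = (v - 2)^2*(v - 1)*(v + 3)*(v - 5)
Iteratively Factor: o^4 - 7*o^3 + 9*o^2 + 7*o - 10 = (o - 5)*(o^3 - 2*o^2 - o + 2) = (o - 5)*(o - 1)*(o^2 - o - 2) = (o - 5)*(o - 1)*(o + 1)*(o - 2)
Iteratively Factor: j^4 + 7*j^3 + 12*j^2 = (j + 3)*(j^3 + 4*j^2) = j*(j + 3)*(j^2 + 4*j) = j^2*(j + 3)*(j + 4)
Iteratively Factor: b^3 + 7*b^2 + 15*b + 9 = (b + 1)*(b^2 + 6*b + 9) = (b + 1)*(b + 3)*(b + 3)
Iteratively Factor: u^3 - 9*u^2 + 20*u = (u)*(u^2 - 9*u + 20) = u*(u - 5)*(u - 4)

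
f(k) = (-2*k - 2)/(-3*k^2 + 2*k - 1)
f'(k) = (-2*k - 2)*(6*k - 2)/(-3*k^2 + 2*k - 1)^2 - 2/(-3*k^2 + 2*k - 1)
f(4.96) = 0.18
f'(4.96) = -0.05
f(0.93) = 2.23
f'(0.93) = -3.44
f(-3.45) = -0.11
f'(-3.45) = -0.01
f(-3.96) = -0.11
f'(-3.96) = -0.01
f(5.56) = 0.16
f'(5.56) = -0.04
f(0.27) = 3.74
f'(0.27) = 5.04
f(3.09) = 0.35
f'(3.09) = -0.16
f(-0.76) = 0.11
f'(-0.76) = 0.64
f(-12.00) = -0.05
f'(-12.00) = 0.00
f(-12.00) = -0.05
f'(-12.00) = 0.00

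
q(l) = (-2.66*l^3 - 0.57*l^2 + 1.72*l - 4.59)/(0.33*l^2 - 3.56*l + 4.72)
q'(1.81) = -68.32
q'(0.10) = -0.46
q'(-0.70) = -0.57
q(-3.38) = 4.18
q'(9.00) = 14609.37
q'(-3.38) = -2.99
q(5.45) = 90.72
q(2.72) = 22.86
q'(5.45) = 50.18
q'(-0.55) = -0.46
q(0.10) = -1.01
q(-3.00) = 3.10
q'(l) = (3.56 - 0.66*l)*(-2.66*l^3 - 0.57*l^2 + 1.72*l - 4.59)/(0.33*l^2 - 3.56*l + 4.72)^2 + (-7.98*l^2 - 1.14*l + 1.72)/(0.33*l^2 - 3.56*l + 4.72)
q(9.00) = 3346.47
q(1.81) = 29.76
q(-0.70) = -0.70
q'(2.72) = 7.96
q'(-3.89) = -3.36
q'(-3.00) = -2.70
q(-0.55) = -0.78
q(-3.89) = 5.80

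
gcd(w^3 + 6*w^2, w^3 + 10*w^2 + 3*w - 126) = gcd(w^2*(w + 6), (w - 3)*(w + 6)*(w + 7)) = w + 6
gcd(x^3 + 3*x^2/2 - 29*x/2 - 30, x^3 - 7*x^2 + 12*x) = x - 4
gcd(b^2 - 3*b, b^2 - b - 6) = b - 3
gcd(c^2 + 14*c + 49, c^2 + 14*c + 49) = c^2 + 14*c + 49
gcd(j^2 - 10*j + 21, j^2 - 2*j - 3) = j - 3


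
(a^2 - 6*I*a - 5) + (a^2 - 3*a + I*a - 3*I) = 2*a^2 - 3*a - 5*I*a - 5 - 3*I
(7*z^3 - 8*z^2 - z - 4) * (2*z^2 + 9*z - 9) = 14*z^5 + 47*z^4 - 137*z^3 + 55*z^2 - 27*z + 36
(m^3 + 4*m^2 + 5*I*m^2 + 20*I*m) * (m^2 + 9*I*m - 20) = m^5 + 4*m^4 + 14*I*m^4 - 65*m^3 + 56*I*m^3 - 260*m^2 - 100*I*m^2 - 400*I*m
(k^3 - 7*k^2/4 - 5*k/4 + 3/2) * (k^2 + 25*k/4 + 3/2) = k^5 + 9*k^4/2 - 171*k^3/16 - 143*k^2/16 + 15*k/2 + 9/4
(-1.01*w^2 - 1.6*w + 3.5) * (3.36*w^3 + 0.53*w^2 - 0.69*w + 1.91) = -3.3936*w^5 - 5.9113*w^4 + 11.6089*w^3 + 1.0299*w^2 - 5.471*w + 6.685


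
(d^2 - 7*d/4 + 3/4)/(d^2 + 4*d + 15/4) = (4*d^2 - 7*d + 3)/(4*d^2 + 16*d + 15)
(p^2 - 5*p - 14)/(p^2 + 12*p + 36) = (p^2 - 5*p - 14)/(p^2 + 12*p + 36)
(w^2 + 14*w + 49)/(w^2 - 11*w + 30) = (w^2 + 14*w + 49)/(w^2 - 11*w + 30)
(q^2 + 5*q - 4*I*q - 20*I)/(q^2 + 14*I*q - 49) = (q^2 + q*(5 - 4*I) - 20*I)/(q^2 + 14*I*q - 49)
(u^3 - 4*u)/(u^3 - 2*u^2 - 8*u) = (u - 2)/(u - 4)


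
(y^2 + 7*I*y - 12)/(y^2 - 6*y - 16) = (-y^2 - 7*I*y + 12)/(-y^2 + 6*y + 16)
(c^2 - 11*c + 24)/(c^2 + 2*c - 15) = (c - 8)/(c + 5)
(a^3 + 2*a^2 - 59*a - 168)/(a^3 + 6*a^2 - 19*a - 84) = (a - 8)/(a - 4)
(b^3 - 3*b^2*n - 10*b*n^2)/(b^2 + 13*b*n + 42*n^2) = b*(b^2 - 3*b*n - 10*n^2)/(b^2 + 13*b*n + 42*n^2)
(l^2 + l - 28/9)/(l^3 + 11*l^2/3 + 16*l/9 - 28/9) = (3*l - 4)/(3*l^2 + 4*l - 4)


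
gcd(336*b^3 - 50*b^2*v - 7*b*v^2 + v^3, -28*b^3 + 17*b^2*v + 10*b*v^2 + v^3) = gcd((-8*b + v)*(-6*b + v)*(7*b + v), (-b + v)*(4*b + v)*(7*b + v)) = 7*b + v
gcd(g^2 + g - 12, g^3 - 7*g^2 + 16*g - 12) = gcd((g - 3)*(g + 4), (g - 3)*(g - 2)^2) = g - 3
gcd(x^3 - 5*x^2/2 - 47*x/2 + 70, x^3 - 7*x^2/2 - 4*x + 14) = x - 7/2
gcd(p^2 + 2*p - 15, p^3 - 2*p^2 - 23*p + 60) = p^2 + 2*p - 15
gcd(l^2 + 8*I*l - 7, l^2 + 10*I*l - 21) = l + 7*I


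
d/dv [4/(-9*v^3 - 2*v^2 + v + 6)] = 4*(27*v^2 + 4*v - 1)/(9*v^3 + 2*v^2 - v - 6)^2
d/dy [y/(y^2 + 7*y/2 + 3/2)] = 2*(3 - 2*y^2)/(4*y^4 + 28*y^3 + 61*y^2 + 42*y + 9)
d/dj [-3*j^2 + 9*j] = 9 - 6*j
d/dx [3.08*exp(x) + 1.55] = 3.08*exp(x)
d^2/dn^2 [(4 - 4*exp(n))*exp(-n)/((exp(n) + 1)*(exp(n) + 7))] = 4*(-4*exp(5*n) - 15*exp(4*n) + 52*exp(3*n) + 326*exp(2*n) + 168*exp(n) + 49)*exp(-n)/(exp(6*n) + 24*exp(5*n) + 213*exp(4*n) + 848*exp(3*n) + 1491*exp(2*n) + 1176*exp(n) + 343)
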